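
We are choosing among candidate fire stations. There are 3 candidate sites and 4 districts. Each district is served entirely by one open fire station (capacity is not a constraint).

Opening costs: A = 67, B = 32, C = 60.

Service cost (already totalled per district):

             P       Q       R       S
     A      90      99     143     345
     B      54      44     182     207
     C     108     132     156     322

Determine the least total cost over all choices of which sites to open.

Minimum total cost: 519

For any fixed open set, each district goes to its cheapest open site; total = fixed + service.
{B}: P→B 54, Q→B 44, R→B 182, S→B 207. Service 487; fixed 32; total 519.
{A, B}: P→B 54, Q→B 44, R→A 143, S→B 207. Service 448; fixed 99; total 547.
{B, C}: P→B 54, Q→B 44, R→C 156, S→B 207. Service 461; fixed 92; total 553.
{A, B, C}: service 448 + fixed 159 = 607
No other subset beats 519.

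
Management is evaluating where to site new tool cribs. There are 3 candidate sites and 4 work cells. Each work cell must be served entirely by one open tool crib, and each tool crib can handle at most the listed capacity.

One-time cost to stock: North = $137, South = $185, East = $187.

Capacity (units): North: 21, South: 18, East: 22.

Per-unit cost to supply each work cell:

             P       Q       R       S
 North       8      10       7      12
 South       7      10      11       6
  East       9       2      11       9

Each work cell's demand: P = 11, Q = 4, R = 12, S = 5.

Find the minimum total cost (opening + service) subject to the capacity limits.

Open {North, South}: P→South 7·11=77, Q→North 10·4=40, R→North 7·12=84, S→South 6·5=30.
Loads: North carries 16/21, South carries 16/18. Service 231; fixed 322; total 553.
Next best feasible plan costs 560.

Minimum total cost: 553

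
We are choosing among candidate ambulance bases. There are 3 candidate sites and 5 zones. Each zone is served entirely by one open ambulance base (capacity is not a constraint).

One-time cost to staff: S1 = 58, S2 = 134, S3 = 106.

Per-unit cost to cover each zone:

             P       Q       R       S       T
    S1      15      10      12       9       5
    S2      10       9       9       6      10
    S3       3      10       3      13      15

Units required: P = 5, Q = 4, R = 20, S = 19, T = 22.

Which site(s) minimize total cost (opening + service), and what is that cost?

For any fixed open set, each zone goes to its cheapest open site; total = fixed + service.
{S1, S3}: P→S3 3·5=15, Q→S1 10·4=40, R→S3 3·20=60, S→S1 9·19=171, T→S1 5·22=110. Service 396; fixed 164; total 560.
{S1, S2, S3}: P→S3 3·5=15, Q→S2 9·4=36, R→S3 3·20=60, S→S2 6·19=114, T→S1 5·22=110. Service 335; fixed 298; total 633.
{S1, S2}: service 490 + fixed 192 = 682
{S1}: service 636 + fixed 58 = 694
No other subset beats 560.

Open S1 and S3; minimum total cost 560.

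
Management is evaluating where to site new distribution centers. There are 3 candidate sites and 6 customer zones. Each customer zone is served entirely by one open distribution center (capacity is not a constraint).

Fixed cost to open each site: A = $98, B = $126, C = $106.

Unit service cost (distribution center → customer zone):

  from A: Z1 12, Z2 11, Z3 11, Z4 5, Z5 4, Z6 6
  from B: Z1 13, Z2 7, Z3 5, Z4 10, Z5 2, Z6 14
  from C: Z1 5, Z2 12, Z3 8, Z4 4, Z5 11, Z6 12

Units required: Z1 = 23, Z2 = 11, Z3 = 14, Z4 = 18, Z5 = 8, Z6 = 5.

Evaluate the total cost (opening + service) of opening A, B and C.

Total cost: 710

Each customer zone is assigned to its cheapest site among the open ones.
{A, B, C}: Z1→C 5·23=115, Z2→B 7·11=77, Z3→B 5·14=70, Z4→C 4·18=72, Z5→B 2·8=16, Z6→A 6·5=30. Service 380; fixed 330; total 710.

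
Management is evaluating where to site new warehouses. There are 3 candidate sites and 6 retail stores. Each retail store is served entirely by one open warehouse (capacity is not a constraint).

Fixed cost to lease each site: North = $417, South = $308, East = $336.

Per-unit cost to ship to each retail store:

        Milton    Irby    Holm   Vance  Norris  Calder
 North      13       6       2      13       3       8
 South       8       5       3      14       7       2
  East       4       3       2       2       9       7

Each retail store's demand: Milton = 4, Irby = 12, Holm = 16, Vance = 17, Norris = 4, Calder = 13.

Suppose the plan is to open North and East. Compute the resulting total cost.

Each retail store is assigned to its cheapest site among the open ones.
{North, East}: Milton→East 4·4=16, Irby→East 3·12=36, Holm→North 2·16=32, Vance→East 2·17=34, Norris→North 3·4=12, Calder→East 7·13=91. Service 221; fixed 753; total 974.

Total cost: 974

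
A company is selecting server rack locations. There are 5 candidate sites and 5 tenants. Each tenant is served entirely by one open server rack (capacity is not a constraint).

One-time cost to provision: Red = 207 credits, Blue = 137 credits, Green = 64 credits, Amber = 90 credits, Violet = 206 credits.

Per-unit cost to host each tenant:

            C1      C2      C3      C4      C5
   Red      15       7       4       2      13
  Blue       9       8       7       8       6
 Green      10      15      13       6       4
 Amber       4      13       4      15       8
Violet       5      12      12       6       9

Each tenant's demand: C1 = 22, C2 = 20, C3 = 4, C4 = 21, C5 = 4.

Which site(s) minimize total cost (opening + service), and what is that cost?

For any fixed open set, each tenant goes to its cheapest open site; total = fixed + service.
{Red, Amber}: C1→Amber 4·22=88, C2→Red 7·20=140, C3→Red 4·4=16, C4→Red 2·21=42, C5→Amber 8·4=32. Service 318; fixed 297; total 615.
{Green, Amber}: service 506 + fixed 154 = 660
{Red, Green, Amber}: service 302 + fixed 361 = 663
{Red, Blue, Green, Amber, Violet}: service 302 + fixed 704 = 1006
No other subset beats 615.

Open Red and Amber; minimum total cost 615.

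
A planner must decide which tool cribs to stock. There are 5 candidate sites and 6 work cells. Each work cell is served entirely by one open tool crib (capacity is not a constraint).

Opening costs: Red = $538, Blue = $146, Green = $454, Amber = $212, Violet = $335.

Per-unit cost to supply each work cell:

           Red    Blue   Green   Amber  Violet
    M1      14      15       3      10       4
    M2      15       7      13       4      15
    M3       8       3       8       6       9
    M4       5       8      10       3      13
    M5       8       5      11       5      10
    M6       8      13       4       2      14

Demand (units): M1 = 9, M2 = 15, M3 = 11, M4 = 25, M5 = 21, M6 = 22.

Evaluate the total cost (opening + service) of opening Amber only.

Each work cell is assigned to its cheapest site among the open ones.
{Amber}: M1→Amber 10·9=90, M2→Amber 4·15=60, M3→Amber 6·11=66, M4→Amber 3·25=75, M5→Amber 5·21=105, M6→Amber 2·22=44. Service 440; fixed 212; total 652.

Total cost: 652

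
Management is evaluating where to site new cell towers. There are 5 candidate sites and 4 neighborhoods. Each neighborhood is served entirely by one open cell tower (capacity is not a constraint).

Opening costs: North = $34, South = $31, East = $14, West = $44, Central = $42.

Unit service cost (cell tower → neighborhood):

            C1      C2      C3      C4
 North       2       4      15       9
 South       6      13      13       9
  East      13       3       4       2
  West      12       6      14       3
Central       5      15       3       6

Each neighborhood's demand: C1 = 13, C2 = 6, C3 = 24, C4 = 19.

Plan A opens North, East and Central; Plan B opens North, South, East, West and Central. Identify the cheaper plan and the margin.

Plan A: {North, East, Central}: C1→North 2·13=26, C2→East 3·6=18, C3→Central 3·24=72, C4→East 2·19=38. Service 154; fixed 90; total 244.
Plan B: {North, South, East, West, Central}: C1→North 2·13=26, C2→East 3·6=18, C3→Central 3·24=72, C4→East 2·19=38. Service 154; fixed 165; total 319.
Difference: |244 − 319| = 75.

Plan A is cheaper by 75.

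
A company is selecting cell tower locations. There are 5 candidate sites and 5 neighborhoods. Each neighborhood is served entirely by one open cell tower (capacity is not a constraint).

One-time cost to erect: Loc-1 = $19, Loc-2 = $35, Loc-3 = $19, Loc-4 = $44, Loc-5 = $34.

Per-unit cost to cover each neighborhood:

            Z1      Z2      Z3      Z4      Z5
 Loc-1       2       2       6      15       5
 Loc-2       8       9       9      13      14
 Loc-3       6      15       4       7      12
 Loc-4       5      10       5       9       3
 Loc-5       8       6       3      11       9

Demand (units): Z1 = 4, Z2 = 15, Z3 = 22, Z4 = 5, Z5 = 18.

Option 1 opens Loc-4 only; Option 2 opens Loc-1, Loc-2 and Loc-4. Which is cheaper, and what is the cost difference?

Option 2 is cheaper by 78.

Option 1: {Loc-4}: Z1→Loc-4 5·4=20, Z2→Loc-4 10·15=150, Z3→Loc-4 5·22=110, Z4→Loc-4 9·5=45, Z5→Loc-4 3·18=54. Service 379; fixed 44; total 423.
Option 2: {Loc-1, Loc-2, Loc-4}: Z1→Loc-1 2·4=8, Z2→Loc-1 2·15=30, Z3→Loc-4 5·22=110, Z4→Loc-4 9·5=45, Z5→Loc-4 3·18=54. Service 247; fixed 98; total 345.
Difference: |423 − 345| = 78.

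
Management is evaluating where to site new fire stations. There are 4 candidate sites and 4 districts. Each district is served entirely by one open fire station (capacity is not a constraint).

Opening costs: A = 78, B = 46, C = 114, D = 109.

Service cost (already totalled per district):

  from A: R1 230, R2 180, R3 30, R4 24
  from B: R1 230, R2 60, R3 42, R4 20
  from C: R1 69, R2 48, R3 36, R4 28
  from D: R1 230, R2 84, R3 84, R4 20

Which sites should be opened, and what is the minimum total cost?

Open C only; minimum total cost 295.

For any fixed open set, each district goes to its cheapest open site; total = fixed + service.
{C}: R1→C 69, R2→C 48, R3→C 36, R4→C 28. Service 181; fixed 114; total 295.
{B, C}: service 173 + fixed 160 = 333
{A, C}: R1→C 69, R2→C 48, R3→A 30, R4→A 24. Service 171; fixed 192; total 363.
{A, B, C, D}: service 167 + fixed 347 = 514
(All 15 nonempty subsets were checked; C only is lowest.)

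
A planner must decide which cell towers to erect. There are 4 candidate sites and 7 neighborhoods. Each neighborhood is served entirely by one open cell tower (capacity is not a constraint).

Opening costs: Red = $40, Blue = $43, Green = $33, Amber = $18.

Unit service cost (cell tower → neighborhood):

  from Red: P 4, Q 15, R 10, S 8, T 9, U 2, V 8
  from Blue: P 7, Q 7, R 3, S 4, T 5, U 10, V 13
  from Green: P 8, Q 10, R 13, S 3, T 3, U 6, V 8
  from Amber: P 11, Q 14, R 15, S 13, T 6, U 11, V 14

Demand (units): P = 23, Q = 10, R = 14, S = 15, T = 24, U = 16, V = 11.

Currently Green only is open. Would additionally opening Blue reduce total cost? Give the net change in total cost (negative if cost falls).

Current service cost with {Green}: 767.
Adding Blue: each neighborhood re-picks its cheapest; new service cost 574, saving 193.
Extra fixed cost: 43. Net change = 43 − 193 = -150.
(Totals: 800 → 650.)

Yes — net change −150 (cost falls by 150).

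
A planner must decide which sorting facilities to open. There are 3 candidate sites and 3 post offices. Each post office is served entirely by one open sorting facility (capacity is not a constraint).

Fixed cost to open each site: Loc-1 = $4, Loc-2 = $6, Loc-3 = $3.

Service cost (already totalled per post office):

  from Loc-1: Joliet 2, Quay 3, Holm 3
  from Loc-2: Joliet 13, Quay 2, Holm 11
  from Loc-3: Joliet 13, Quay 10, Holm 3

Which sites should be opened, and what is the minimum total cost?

For any fixed open set, each post office goes to its cheapest open site; total = fixed + service.
{Loc-1}: Joliet→Loc-1 2, Quay→Loc-1 3, Holm→Loc-1 3. Service 8; fixed 4; total 12.
{Loc-1, Loc-3}: Joliet→Loc-1 2, Quay→Loc-1 3, Holm→Loc-1 3. Service 8; fixed 7; total 15.
{Loc-1, Loc-2}: Joliet→Loc-1 2, Quay→Loc-2 2, Holm→Loc-1 3. Service 7; fixed 10; total 17.
{Loc-1, Loc-2, Loc-3}: service 7 + fixed 13 = 20
No other subset beats 12.

Open Loc-1 only; minimum total cost 12.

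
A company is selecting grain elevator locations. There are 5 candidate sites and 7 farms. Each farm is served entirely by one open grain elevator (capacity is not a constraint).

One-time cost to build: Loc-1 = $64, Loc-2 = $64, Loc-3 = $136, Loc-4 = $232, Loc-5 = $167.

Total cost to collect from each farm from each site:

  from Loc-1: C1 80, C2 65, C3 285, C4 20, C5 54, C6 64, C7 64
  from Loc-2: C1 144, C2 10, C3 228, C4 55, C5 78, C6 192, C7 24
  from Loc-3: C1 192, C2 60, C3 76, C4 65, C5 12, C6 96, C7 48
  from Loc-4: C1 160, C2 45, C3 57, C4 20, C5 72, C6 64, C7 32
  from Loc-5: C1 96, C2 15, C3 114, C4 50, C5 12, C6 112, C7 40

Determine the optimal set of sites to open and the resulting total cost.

Open Loc-1, Loc-2 and Loc-3; minimum total cost 550.

For any fixed open set, each farm goes to its cheapest open site; total = fixed + service.
{Loc-1, Loc-2, Loc-3}: C1→Loc-1 80, C2→Loc-2 10, C3→Loc-3 76, C4→Loc-1 20, C5→Loc-3 12, C6→Loc-1 64, C7→Loc-2 24. Service 286; fixed 264; total 550.
{Loc-1, Loc-3}: C1→Loc-1 80, C2→Loc-3 60, C3→Loc-3 76, C4→Loc-1 20, C5→Loc-3 12, C6→Loc-1 64, C7→Loc-3 48. Service 360; fixed 200; total 560.
{Loc-1, Loc-5}: C1→Loc-1 80, C2→Loc-5 15, C3→Loc-5 114, C4→Loc-1 20, C5→Loc-5 12, C6→Loc-1 64, C7→Loc-5 40. Service 345; fixed 231; total 576.
{Loc-1, Loc-2, Loc-3, Loc-4, Loc-5}: C1→Loc-1 80, C2→Loc-2 10, C3→Loc-4 57, C4→Loc-1 20, C5→Loc-3 12, C6→Loc-1 64, C7→Loc-2 24. Service 267; fixed 663; total 930.
No other subset beats 550.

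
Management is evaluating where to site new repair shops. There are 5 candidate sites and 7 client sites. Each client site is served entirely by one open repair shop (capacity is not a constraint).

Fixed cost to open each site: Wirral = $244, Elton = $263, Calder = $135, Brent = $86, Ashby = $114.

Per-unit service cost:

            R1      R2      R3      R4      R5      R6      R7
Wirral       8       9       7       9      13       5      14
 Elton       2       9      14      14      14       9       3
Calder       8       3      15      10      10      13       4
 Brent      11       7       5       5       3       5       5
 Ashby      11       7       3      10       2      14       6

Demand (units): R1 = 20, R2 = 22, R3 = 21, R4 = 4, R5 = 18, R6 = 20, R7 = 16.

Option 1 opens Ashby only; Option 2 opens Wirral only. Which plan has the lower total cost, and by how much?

Option 1 is cheaper by 340.

Option 1: {Ashby}: R1→Ashby 11·20=220, R2→Ashby 7·22=154, R3→Ashby 3·21=63, R4→Ashby 10·4=40, R5→Ashby 2·18=36, R6→Ashby 14·20=280, R7→Ashby 6·16=96. Service 889; fixed 114; total 1003.
Option 2: {Wirral}: R1→Wirral 8·20=160, R2→Wirral 9·22=198, R3→Wirral 7·21=147, R4→Wirral 9·4=36, R5→Wirral 13·18=234, R6→Wirral 5·20=100, R7→Wirral 14·16=224. Service 1099; fixed 244; total 1343.
Difference: |1003 − 1343| = 340.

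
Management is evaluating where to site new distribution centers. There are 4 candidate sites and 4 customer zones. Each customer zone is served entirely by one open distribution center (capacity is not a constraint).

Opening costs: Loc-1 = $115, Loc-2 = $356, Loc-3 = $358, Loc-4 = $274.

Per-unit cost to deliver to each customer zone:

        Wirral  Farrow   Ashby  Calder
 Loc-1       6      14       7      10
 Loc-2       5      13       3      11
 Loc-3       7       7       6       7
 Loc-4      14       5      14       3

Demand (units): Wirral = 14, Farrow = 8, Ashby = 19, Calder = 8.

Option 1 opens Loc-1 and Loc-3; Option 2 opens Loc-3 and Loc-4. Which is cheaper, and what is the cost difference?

Option 1 is cheaper by 125.

Option 1: {Loc-1, Loc-3}: Wirral→Loc-1 6·14=84, Farrow→Loc-3 7·8=56, Ashby→Loc-3 6·19=114, Calder→Loc-3 7·8=56. Service 310; fixed 473; total 783.
Option 2: {Loc-3, Loc-4}: Wirral→Loc-3 7·14=98, Farrow→Loc-4 5·8=40, Ashby→Loc-3 6·19=114, Calder→Loc-4 3·8=24. Service 276; fixed 632; total 908.
Difference: |783 − 908| = 125.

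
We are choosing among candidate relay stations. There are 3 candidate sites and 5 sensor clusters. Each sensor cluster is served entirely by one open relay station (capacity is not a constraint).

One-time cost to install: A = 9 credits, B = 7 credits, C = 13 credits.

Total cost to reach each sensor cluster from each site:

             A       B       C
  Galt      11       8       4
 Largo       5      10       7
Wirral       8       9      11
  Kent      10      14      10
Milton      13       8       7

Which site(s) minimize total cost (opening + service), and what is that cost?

Open C only; minimum total cost 52.

For any fixed open set, each sensor cluster goes to its cheapest open site; total = fixed + service.
{C}: Galt→C 4, Largo→C 7, Wirral→C 11, Kent→C 10, Milton→C 7. Service 39; fixed 13; total 52.
{A, B}: Galt→B 8, Largo→A 5, Wirral→A 8, Kent→A 10, Milton→B 8. Service 39; fixed 16; total 55.
{A}: service 47 + fixed 9 = 56
{A, B, C}: service 34 + fixed 29 = 63
(All 7 nonempty subsets were checked; C only is lowest.)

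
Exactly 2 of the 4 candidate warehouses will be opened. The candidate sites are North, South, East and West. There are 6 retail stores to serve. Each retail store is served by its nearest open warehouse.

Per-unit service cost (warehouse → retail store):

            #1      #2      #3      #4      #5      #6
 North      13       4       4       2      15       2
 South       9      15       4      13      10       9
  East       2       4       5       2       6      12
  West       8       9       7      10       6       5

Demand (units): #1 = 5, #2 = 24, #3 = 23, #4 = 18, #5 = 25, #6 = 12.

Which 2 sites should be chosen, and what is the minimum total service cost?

With exactly 2 open, each retail store uses its cheapest among the chosen.
{North, East}: #1→East 2·5=10, #2→North 4·24=96, #3→North 4·23=92, #4→North 2·18=36, #5→East 6·25=150, #6→North 2·12=24. Service cost 408.
{North, West}: service cost 438
{East, West}: service cost 467
Among all 6 size-2 choices, {North, East} is lowest.

Choose North and East; total service cost 408.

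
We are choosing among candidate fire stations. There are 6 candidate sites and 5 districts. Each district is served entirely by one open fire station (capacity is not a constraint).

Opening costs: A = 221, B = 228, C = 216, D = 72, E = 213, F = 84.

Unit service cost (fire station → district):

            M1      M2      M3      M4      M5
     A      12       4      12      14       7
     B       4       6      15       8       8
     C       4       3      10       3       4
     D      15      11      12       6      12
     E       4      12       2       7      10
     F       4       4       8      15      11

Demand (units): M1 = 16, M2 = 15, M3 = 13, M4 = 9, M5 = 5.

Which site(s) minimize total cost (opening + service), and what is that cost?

For any fixed open set, each district goes to its cheapest open site; total = fixed + service.
{D, F}: M1→F 4·16=64, M2→F 4·15=60, M3→F 8·13=104, M4→D 6·9=54, M5→F 11·5=55. Service 337; fixed 156; total 493.
{C}: service 286 + fixed 216 = 502
{F}: service 418 + fixed 84 = 502
{A, B, C, D, E, F}: M1→B 4·16=64, M2→C 3·15=45, M3→E 2·13=26, M4→C 3·9=27, M5→C 4·5=20. Service 182; fixed 1034; total 1216.
No other subset beats 493.

Open D and F; minimum total cost 493.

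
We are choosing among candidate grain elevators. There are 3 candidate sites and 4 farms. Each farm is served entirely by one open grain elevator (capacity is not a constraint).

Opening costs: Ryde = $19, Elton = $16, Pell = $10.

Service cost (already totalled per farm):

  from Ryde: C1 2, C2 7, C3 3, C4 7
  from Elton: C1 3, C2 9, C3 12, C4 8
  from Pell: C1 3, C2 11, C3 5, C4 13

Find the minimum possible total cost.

For any fixed open set, each farm goes to its cheapest open site; total = fixed + service.
{Ryde}: C1→Ryde 2, C2→Ryde 7, C3→Ryde 3, C4→Ryde 7. Service 19; fixed 19; total 38.
{Pell}: C1→Pell 3, C2→Pell 11, C3→Pell 5, C4→Pell 13. Service 32; fixed 10; total 42.
{Ryde, Pell}: service 19 + fixed 29 = 48
{Ryde, Elton, Pell}: C1→Ryde 2, C2→Ryde 7, C3→Ryde 3, C4→Ryde 7. Service 19; fixed 45; total 64.
No other subset beats 38.

Minimum total cost: 38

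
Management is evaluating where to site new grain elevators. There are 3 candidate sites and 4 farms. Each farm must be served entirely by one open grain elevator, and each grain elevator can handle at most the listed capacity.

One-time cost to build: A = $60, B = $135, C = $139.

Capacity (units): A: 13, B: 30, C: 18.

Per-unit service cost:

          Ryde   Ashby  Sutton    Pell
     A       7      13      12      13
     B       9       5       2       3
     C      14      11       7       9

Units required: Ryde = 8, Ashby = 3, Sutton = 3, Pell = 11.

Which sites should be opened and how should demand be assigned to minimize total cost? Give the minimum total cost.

Open {B}: Ryde→B 9·8=72, Ashby→B 5·3=15, Sutton→B 2·3=6, Pell→B 3·11=33.
Loads: B carries 25/30. Service 126; fixed 135; total 261.
Next best feasible plan costs 305.

Minimum total cost: 261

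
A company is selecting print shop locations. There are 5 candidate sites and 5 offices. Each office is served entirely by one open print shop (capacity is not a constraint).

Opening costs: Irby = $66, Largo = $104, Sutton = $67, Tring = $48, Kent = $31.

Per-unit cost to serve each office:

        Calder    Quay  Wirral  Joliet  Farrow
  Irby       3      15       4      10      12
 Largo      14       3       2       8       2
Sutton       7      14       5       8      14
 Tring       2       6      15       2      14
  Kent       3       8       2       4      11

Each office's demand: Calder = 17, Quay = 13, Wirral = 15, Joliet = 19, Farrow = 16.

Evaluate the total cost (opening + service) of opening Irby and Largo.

Each office is assigned to its cheapest site among the open ones.
{Irby, Largo}: Calder→Irby 3·17=51, Quay→Largo 3·13=39, Wirral→Largo 2·15=30, Joliet→Largo 8·19=152, Farrow→Largo 2·16=32. Service 304; fixed 170; total 474.

Total cost: 474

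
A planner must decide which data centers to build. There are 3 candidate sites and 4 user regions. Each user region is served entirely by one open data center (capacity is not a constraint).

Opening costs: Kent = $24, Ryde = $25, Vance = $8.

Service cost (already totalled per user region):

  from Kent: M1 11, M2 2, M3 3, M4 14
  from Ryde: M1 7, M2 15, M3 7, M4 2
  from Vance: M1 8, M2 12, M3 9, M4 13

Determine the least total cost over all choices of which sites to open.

For any fixed open set, each user region goes to its cheapest open site; total = fixed + service.
{Vance}: M1→Vance 8, M2→Vance 12, M3→Vance 9, M4→Vance 13. Service 42; fixed 8; total 50.
{Kent}: service 30 + fixed 24 = 54
{Ryde}: service 31 + fixed 25 = 56
{Kent, Ryde, Vance}: service 14 + fixed 57 = 71
No other subset beats 50.

Minimum total cost: 50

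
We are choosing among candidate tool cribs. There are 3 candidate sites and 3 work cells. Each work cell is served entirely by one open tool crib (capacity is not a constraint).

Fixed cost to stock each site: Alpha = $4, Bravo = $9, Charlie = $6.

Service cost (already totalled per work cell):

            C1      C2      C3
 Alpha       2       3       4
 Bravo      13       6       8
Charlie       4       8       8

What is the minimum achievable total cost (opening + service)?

Minimum total cost: 13

For any fixed open set, each work cell goes to its cheapest open site; total = fixed + service.
{Alpha}: C1→Alpha 2, C2→Alpha 3, C3→Alpha 4. Service 9; fixed 4; total 13.
{Alpha, Charlie}: C1→Alpha 2, C2→Alpha 3, C3→Alpha 4. Service 9; fixed 10; total 19.
{Alpha, Bravo}: service 9 + fixed 13 = 22
{Alpha, Bravo, Charlie}: C1→Alpha 2, C2→Alpha 3, C3→Alpha 4. Service 9; fixed 19; total 28.
No other subset beats 13.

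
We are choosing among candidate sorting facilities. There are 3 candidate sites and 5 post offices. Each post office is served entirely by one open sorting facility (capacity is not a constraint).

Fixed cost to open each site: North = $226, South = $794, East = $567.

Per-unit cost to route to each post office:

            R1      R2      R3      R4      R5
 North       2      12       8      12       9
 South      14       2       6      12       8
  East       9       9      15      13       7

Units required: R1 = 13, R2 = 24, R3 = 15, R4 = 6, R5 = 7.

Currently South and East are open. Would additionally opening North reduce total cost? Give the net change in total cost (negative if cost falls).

Current service cost with {South, East}: 376.
Adding North: each post office re-picks its cheapest; new service cost 285, saving 91.
Extra fixed cost: 226. Net change = 226 − 91 = 135.
(Totals: 1737 → 1872.)

No — net change +135 (cost rises by 135).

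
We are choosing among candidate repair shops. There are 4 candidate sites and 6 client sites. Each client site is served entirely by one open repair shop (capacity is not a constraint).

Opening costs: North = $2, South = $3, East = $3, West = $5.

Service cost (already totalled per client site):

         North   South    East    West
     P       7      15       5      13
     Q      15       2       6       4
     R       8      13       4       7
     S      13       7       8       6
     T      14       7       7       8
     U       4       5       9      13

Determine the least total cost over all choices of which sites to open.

For any fixed open set, each client site goes to its cheapest open site; total = fixed + service.
{South, East}: P→East 5, Q→South 2, R→East 4, S→South 7, T→South 7, U→South 5. Service 30; fixed 6; total 36.
{North, South, East}: service 29 + fixed 8 = 37
{North, East}: service 34 + fixed 5 = 39
{North, South, East, West}: service 28 + fixed 13 = 41
No other subset beats 36.

Minimum total cost: 36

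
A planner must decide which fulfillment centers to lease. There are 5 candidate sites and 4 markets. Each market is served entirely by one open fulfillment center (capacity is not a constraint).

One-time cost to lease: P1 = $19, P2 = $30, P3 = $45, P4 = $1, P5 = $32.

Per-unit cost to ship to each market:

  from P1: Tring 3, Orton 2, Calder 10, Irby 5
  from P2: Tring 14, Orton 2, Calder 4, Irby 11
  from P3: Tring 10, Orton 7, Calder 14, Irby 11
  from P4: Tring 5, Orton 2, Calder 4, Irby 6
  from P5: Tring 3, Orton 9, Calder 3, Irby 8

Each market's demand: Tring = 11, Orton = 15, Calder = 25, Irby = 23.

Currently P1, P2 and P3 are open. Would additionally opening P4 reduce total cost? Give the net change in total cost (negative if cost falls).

No — net change +1 (cost rises by 1).

Current service cost with {P1, P2, P3}: 278.
Adding P4: each market re-picks its cheapest; new service cost 278, saving 0.
Extra fixed cost: 1. Net change = 1 − 0 = 1.
(Totals: 372 → 373.)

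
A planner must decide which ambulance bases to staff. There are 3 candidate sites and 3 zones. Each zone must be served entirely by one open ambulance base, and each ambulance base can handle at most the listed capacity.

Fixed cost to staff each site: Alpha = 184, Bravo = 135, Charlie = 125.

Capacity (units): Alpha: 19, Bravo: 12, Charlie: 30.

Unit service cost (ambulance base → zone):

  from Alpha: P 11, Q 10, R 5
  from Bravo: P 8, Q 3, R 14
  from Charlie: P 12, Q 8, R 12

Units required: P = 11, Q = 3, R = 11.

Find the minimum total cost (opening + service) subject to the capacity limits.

Minimum total cost: 413

Open {Charlie}: P→Charlie 12·11=132, Q→Charlie 8·3=24, R→Charlie 12·11=132.
Loads: Charlie carries 25/30. Service 288; fixed 125; total 413.
Next best feasible plan costs 492.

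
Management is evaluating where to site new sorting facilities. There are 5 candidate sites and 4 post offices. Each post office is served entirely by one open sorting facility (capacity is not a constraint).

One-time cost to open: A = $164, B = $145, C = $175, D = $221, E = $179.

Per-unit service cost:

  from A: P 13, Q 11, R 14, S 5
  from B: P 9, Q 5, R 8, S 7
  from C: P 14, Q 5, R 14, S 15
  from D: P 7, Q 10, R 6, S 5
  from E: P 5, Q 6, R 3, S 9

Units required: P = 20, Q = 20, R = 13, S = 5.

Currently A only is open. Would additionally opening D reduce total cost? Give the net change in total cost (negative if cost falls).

Current service cost with {A}: 687.
Adding D: each post office re-picks its cheapest; new service cost 443, saving 244.
Extra fixed cost: 221. Net change = 221 − 244 = -23.
(Totals: 851 → 828.)

Yes — net change −23 (cost falls by 23).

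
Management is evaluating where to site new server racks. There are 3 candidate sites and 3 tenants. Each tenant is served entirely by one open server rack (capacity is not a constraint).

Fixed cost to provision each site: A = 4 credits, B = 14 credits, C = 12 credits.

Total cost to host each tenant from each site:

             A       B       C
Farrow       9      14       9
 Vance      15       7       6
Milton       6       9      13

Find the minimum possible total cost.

Minimum total cost: 34

For any fixed open set, each tenant goes to its cheapest open site; total = fixed + service.
{A}: Farrow→A 9, Vance→A 15, Milton→A 6. Service 30; fixed 4; total 34.
{A, C}: Farrow→A 9, Vance→C 6, Milton→A 6. Service 21; fixed 16; total 37.
{A, B}: Farrow→A 9, Vance→B 7, Milton→A 6. Service 22; fixed 18; total 40.
{A, B, C}: Farrow→A 9, Vance→C 6, Milton→A 6. Service 21; fixed 30; total 51.
No other subset beats 34.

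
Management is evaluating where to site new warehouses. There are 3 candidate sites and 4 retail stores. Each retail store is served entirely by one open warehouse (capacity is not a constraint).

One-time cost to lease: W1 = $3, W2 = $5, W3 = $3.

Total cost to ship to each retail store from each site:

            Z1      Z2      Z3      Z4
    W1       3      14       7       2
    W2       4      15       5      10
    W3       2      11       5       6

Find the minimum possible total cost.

For any fixed open set, each retail store goes to its cheapest open site; total = fixed + service.
{W1, W3}: Z1→W3 2, Z2→W3 11, Z3→W3 5, Z4→W1 2. Service 20; fixed 6; total 26.
{W3}: Z1→W3 2, Z2→W3 11, Z3→W3 5, Z4→W3 6. Service 24; fixed 3; total 27.
{W1}: service 26 + fixed 3 = 29
{W1, W2, W3}: service 20 + fixed 11 = 31
No other subset beats 26.

Minimum total cost: 26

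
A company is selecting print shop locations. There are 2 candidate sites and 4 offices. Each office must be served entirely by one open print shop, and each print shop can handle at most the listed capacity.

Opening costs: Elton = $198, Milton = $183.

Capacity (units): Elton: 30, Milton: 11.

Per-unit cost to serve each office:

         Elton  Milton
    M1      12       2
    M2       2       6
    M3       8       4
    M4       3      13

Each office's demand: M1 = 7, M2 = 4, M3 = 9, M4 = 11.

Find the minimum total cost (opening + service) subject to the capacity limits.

Minimum total cost: 508

Open {Elton, Milton}: M1→Milton 2·7=14, M2→Elton 2·4=8, M3→Elton 8·9=72, M4→Elton 3·11=33.
Loads: Elton carries 24/30, Milton carries 7/11. Service 127; fixed 381; total 508.
Next best feasible plan costs 524.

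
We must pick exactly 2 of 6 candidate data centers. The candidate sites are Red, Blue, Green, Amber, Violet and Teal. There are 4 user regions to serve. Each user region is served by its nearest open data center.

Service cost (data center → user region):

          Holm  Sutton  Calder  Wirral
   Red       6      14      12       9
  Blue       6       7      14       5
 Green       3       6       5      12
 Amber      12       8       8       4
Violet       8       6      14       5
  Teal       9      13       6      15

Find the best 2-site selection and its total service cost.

With exactly 2 open, each user region uses its cheapest among the chosen.
{Green, Amber}: Holm→Green 3, Sutton→Green 6, Calder→Green 5, Wirral→Amber 4. Service cost 18.
{Blue, Green}: service cost 19
{Green, Violet}: service cost 19
Among all 15 size-2 choices, {Green, Amber} is lowest.

Choose Green and Amber; total service cost 18.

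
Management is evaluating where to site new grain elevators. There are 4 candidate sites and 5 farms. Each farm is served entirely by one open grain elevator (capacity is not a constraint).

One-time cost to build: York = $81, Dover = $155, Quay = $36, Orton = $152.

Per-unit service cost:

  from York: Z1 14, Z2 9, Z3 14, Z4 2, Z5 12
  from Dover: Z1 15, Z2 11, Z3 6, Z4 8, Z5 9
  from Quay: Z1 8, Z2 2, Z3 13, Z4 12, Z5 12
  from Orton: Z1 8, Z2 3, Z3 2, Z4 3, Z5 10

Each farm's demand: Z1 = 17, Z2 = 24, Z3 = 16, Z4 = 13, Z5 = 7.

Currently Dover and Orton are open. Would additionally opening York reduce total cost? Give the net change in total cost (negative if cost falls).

No — net change +68 (cost rises by 68).

Current service cost with {Dover, Orton}: 342.
Adding York: each farm re-picks its cheapest; new service cost 329, saving 13.
Extra fixed cost: 81. Net change = 81 − 13 = 68.
(Totals: 649 → 717.)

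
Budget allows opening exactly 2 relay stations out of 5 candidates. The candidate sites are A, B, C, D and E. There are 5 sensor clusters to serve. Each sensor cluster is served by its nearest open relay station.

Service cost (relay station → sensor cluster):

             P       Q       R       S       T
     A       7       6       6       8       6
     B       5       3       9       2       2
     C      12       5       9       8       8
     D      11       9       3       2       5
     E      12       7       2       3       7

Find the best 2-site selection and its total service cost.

Choose B and E; total service cost 14.

With exactly 2 open, each sensor cluster uses its cheapest among the chosen.
{B, E}: P→B 5, Q→B 3, R→E 2, S→B 2, T→B 2. Service cost 14.
{B, D}: service cost 15
{A, B}: service cost 18
Among all 10 size-2 choices, {B, E} is lowest.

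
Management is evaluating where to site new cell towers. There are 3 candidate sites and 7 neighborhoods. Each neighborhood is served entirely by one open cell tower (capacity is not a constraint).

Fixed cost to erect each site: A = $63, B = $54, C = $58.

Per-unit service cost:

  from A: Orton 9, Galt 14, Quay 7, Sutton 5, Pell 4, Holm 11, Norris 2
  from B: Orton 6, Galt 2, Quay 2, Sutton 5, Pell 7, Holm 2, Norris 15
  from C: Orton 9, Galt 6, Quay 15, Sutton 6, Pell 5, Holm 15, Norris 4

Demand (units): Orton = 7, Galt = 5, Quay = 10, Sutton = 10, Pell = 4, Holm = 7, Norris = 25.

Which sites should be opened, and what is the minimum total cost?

For any fixed open set, each neighborhood goes to its cheapest open site; total = fixed + service.
{A, B}: Orton→B 6·7=42, Galt→B 2·5=10, Quay→B 2·10=20, Sutton→A 5·10=50, Pell→A 4·4=16, Holm→B 2·7=14, Norris→A 2·25=50. Service 202; fixed 117; total 319.
{B, C}: Orton→B 6·7=42, Galt→B 2·5=10, Quay→B 2·10=20, Sutton→B 5·10=50, Pell→C 5·4=20, Holm→B 2·7=14, Norris→C 4·25=100. Service 256; fixed 112; total 368.
{A, B, C}: Orton→B 6·7=42, Galt→B 2·5=10, Quay→B 2·10=20, Sutton→A 5·10=50, Pell→A 4·4=16, Holm→B 2·7=14, Norris→A 2·25=50. Service 202; fixed 175; total 377.
{B}: service 539 + fixed 54 = 593
No other subset beats 319.

Open A and B; minimum total cost 319.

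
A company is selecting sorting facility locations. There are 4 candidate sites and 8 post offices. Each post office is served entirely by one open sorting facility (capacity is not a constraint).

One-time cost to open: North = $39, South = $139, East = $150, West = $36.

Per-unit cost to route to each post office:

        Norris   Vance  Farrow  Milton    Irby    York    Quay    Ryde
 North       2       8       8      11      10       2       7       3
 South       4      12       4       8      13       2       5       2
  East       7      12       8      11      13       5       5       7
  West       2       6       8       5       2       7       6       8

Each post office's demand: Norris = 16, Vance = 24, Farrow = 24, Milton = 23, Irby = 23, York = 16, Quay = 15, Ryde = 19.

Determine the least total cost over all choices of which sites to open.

For any fixed open set, each post office goes to its cheapest open site; total = fixed + service.
{South, West}: Norris→West 2·16=32, Vance→West 6·24=144, Farrow→South 4·24=96, Milton→West 5·23=115, Irby→West 2·23=46, York→South 2·16=32, Quay→South 5·15=75, Ryde→South 2·19=38. Service 578; fixed 175; total 753.
{North, West}: service 708 + fixed 75 = 783
{North, South, West}: Norris→North 2·16=32, Vance→West 6·24=144, Farrow→South 4·24=96, Milton→West 5·23=115, Irby→West 2·23=46, York→North 2·16=32, Quay→South 5·15=75, Ryde→South 2·19=38. Service 578; fixed 214; total 792.
{North, South, East, West}: Norris→North 2·16=32, Vance→West 6·24=144, Farrow→South 4·24=96, Milton→West 5·23=115, Irby→West 2·23=46, York→North 2·16=32, Quay→South 5·15=75, Ryde→South 2·19=38. Service 578; fixed 364; total 942.
No other subset beats 753.

Minimum total cost: 753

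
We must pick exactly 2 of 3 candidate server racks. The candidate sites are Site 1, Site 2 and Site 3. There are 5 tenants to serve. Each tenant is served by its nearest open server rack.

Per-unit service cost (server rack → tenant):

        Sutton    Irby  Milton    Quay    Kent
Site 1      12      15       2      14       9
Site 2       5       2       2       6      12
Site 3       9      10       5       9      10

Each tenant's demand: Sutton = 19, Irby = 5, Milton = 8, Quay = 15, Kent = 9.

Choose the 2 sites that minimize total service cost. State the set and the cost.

Choose Site 1 and Site 2; total service cost 292.

With exactly 2 open, each tenant uses its cheapest among the chosen.
{Site 1, Site 2}: Sutton→Site 2 5·19=95, Irby→Site 2 2·5=10, Milton→Site 1 2·8=16, Quay→Site 2 6·15=90, Kent→Site 1 9·9=81. Service cost 292.
{Site 2, Site 3}: service cost 301
{Site 1, Site 3}: service cost 453
Among all 3 size-2 choices, {Site 1, Site 2} is lowest.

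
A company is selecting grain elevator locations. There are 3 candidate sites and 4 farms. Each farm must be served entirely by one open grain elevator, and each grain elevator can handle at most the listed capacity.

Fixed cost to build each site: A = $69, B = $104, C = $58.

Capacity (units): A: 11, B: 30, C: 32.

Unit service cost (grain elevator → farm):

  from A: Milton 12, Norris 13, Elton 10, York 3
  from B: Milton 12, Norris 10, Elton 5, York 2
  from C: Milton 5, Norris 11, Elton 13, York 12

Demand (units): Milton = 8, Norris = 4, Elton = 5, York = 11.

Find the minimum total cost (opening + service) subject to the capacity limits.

Minimum total cost: 287

Open {B}: Milton→B 12·8=96, Norris→B 10·4=40, Elton→B 5·5=25, York→B 2·11=22.
Loads: B carries 28/30. Service 183; fixed 104; total 287.
Next best feasible plan costs 289.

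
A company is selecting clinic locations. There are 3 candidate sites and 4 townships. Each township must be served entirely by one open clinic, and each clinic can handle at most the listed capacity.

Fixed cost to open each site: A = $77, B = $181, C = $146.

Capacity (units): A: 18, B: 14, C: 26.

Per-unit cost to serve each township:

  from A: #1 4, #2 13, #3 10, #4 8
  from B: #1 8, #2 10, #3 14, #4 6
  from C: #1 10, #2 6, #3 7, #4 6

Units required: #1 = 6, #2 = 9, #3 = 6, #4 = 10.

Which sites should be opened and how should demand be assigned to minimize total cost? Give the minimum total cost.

Open {A, C}: #1→A 4·6=24, #2→C 6·9=54, #3→C 7·6=42, #4→C 6·10=60.
Loads: A carries 6/18, C carries 25/26. Service 180; fixed 223; total 403.
Next best feasible plan costs 421.

Minimum total cost: 403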